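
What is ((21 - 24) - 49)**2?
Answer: 2704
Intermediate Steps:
((21 - 24) - 49)**2 = (-3 - 49)**2 = (-52)**2 = 2704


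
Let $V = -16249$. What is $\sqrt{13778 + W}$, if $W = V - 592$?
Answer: $i \sqrt{3063} \approx 55.344 i$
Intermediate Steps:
$W = -16841$ ($W = -16249 - 592 = -16841$)
$\sqrt{13778 + W} = \sqrt{13778 - 16841} = \sqrt{-3063} = i \sqrt{3063}$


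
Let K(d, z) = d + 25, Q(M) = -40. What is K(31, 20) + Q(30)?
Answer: 16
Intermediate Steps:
K(d, z) = 25 + d
K(31, 20) + Q(30) = (25 + 31) - 40 = 56 - 40 = 16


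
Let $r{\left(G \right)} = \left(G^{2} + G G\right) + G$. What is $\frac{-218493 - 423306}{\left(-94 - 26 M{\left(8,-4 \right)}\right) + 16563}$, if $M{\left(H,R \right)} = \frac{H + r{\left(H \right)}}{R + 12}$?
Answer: $- \frac{641799}{16001} \approx -40.11$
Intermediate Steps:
$r{\left(G \right)} = G + 2 G^{2}$ ($r{\left(G \right)} = \left(G^{2} + G^{2}\right) + G = 2 G^{2} + G = G + 2 G^{2}$)
$M{\left(H,R \right)} = \frac{H + H \left(1 + 2 H\right)}{12 + R}$ ($M{\left(H,R \right)} = \frac{H + H \left(1 + 2 H\right)}{R + 12} = \frac{H + H \left(1 + 2 H\right)}{12 + R}$)
$\frac{-218493 - 423306}{\left(-94 - 26 M{\left(8,-4 \right)}\right) + 16563} = \frac{-218493 - 423306}{\left(-94 - 26 \cdot 2 \cdot 8 \frac{1}{12 - 4} \left(1 + 8\right)\right) + 16563} = - \frac{641799}{\left(-94 - 26 \cdot 2 \cdot 8 \cdot \frac{1}{8} \cdot 9\right) + 16563} = - \frac{641799}{\left(-94 - 468\right) + 16563} = - \frac{641799}{-562 + 16563} = - \frac{641799}{16001}$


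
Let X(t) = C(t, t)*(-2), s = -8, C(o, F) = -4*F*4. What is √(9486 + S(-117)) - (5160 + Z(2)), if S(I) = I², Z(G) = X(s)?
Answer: -4904 + 15*√103 ≈ -4751.8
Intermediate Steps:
C(o, F) = -16*F
X(t) = 32*t (X(t) = -16*t*(-2) = 32*t)
Z(G) = -256 (Z(G) = 32*(-8) = -256)
√(9486 + S(-117)) - (5160 + Z(2)) = √(9486 + (-117)²) - (5160 - 256) = √(9486 + 13689) - 1*4904 = √23175 - 4904 = 15*√103 - 4904 = -4904 + 15*√103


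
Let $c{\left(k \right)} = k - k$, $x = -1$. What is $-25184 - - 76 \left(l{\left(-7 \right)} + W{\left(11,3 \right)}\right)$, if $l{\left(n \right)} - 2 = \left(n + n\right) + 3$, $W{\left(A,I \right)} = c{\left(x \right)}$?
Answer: $-25868$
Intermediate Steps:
$c{\left(k \right)} = 0$
$W{\left(A,I \right)} = 0$
$l{\left(n \right)} = 5 + 2 n$ ($l{\left(n \right)} = 2 + \left(\left(n + n\right) + 3\right) = 2 + \left(2 n + 3\right) = 2 + \left(3 + 2 n\right) = 5 + 2 n$)
$-25184 - - 76 \left(l{\left(-7 \right)} + W{\left(11,3 \right)}\right) = -25184 - - 76 \left(\left(5 + 2 \left(-7\right)\right) + 0\right) = -25184 - - 76 \left(\left(5 - 14\right) + 0\right) = -25184 - - 76 \left(-9 + 0\right) = -25184 - \left(-76\right) \left(-9\right) = -25184 - 684 = -25868$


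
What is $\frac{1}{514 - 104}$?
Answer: $\frac{1}{410} \approx 0.002439$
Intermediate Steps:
$\frac{1}{514 - 104} = \frac{1}{410}$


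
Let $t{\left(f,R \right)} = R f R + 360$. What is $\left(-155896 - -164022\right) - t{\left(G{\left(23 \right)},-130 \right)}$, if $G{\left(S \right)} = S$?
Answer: $-380934$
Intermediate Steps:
$t{\left(f,R \right)} = 360 + f R^{2}$ ($t{\left(f,R \right)} = f R^{2} + 360 = 360 + f R^{2}$)
$\left(-155896 - -164022\right) - t{\left(G{\left(23 \right)},-130 \right)} = \left(-155896 - -164022\right) - \left(360 + 23 \left(-130\right)^{2}\right) = \left(-155896 + 164022\right) - \left(360 + 23 \cdot 16900\right) = 8126 - \left(360 + 388700\right) = 8126 - 389060 = -380934$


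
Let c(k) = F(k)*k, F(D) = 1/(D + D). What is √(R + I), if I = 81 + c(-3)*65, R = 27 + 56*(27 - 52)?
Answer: I*√5038/2 ≈ 35.489*I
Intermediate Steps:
R = -1373 (R = 27 + 56*(-25) = 27 - 1400 = -1373)
F(D) = 1/(2*D)
c(k) = ½ (c(k) = (1/(2*k))*k = ½)
I = 227/2 (I = 81 + (½)*65 = 81 + 65/2 = 227/2 ≈ 113.50)
√(R + I) = √(-1373 + 227/2) = √(-2519/2) = I*√5038/2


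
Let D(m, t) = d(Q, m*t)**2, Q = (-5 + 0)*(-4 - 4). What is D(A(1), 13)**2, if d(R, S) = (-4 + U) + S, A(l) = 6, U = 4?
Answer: 37015056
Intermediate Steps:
Q = 40 (Q = -5*(-8) = 40)
d(R, S) = S (d(R, S) = (-4 + 4) + S = 0 + S = S)
D(m, t) = m**2*t**2 (D(m, t) = (m*t)**2 = m**2*t**2)
D(A(1), 13)**2 = (6**2*13**2)**2 = (36*169)**2 = 6084**2 = 37015056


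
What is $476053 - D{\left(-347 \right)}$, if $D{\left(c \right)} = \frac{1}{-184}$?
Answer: $\frac{87593753}{184} \approx 4.7605 \cdot 10^{5}$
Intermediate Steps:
$D{\left(c \right)} = - \frac{1}{184}$
$476053 - D{\left(-347 \right)} = 476053 - - \frac{1}{184} = 476053 + \frac{1}{184} = \frac{87593753}{184}$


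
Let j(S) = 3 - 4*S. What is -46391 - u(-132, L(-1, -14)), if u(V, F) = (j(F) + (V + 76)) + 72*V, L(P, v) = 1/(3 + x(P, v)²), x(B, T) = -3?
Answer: -110501/3 ≈ -36834.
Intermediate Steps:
L(P, v) = 1/12 (L(P, v) = 1/(3 + (-3)²) = 1/(3 + 9) = 1/12)
u(V, F) = 79 - 4*F + 73*V (u(V, F) = ((3 - 4*F) + (V + 76)) + 72*V = ((3 - 4*F) + (76 + V)) + 72*V = (79 + V - 4*F) + 72*V = 79 - 4*F + 73*V)
-46391 - u(-132, L(-1, -14)) = -46391 - (79 - 4*1/12 + 73*(-132)) = -46391 - (79 - ⅓ - 9636) = -46391 - 1*(-28672/3) = -46391 + 28672/3 = -110501/3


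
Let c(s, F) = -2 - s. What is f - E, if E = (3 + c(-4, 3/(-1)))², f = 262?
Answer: 237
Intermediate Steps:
E = 25 (E = (3 + (-2 - 1*(-4)))² = (3 + (-2 + 4))² = (3 + 2)² = 5² = 25)
f - E = 262 - 1*25 = 262 - 25 = 237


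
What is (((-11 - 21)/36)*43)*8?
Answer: -2752/9 ≈ -305.78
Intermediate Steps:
(((-11 - 21)/36)*43)*8 = (-32*1/36*43)*8 = -8/9*43*8 = -344/9*8 = -2752/9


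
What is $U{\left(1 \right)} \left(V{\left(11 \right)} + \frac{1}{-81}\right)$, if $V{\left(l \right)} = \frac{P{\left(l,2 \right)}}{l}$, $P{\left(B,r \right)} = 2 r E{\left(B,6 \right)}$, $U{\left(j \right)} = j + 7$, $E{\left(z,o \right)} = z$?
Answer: $\frac{2584}{81} \approx 31.901$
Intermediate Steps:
$U{\left(j \right)} = 7 + j$
$P{\left(B,r \right)} = 2 B r$ ($P{\left(B,r \right)} = 2 r B = 2 B r$)
$V{\left(l \right)} = 4$ ($V{\left(l \right)} = \frac{2 l 2}{l} = \frac{4 l}{l} = 4$)
$U{\left(1 \right)} \left(V{\left(11 \right)} + \frac{1}{-81}\right) = \left(7 + 1\right) \left(4 + \frac{1}{-81}\right) = 8 \left(4 - \frac{1}{81}\right) = 8 \cdot \frac{323}{81} = \frac{2584}{81}$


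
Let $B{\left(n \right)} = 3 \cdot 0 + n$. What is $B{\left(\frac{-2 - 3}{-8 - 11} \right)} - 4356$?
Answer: $- \frac{82759}{19} \approx -4355.7$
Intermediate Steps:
$B{\left(n \right)} = n$ ($B{\left(n \right)} = 0 + n = n$)
$B{\left(\frac{-2 - 3}{-8 - 11} \right)} - 4356 = \frac{-2 - 3}{-8 - 11} - 4356 = - \frac{5}{-19} - 4356 = \left(-5\right) \left(- \frac{1}{19}\right) - 4356 = \frac{5}{19} - 4356 = - \frac{82759}{19}$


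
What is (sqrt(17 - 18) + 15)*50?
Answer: 750 + 50*I ≈ 750.0 + 50.0*I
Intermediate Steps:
(sqrt(17 - 18) + 15)*50 = (sqrt(-1) + 15)*50 = (I + 15)*50 = (15 + I)*50 = 750 + 50*I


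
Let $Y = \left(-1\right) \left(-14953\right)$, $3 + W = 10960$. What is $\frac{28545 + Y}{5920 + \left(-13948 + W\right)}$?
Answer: $\frac{43498}{2929} \approx 14.851$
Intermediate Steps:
$W = 10957$ ($W = -3 + 10960 = 10957$)
$Y = 14953$
$\frac{28545 + Y}{5920 + \left(-13948 + W\right)} = \frac{28545 + 14953}{5920 + \left(-13948 + 10957\right)} = \frac{43498}{5920 - 2991} = \frac{43498}{2929}$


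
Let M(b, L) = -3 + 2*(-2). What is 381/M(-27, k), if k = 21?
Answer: -381/7 ≈ -54.429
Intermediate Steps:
M(b, L) = -7 (M(b, L) = -3 - 4 = -7)
381/M(-27, k) = 381/(-7) = 381*(-⅐) = -381/7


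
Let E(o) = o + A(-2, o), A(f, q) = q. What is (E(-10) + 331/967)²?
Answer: 361342081/935089 ≈ 386.43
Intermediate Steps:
E(o) = 2*o (E(o) = o + o = 2*o)
(E(-10) + 331/967)² = (2*(-10) + 331/967)² = (-20 + 331*(1/967))² = (-20 + 331/967)² = (-19009/967)² = 361342081/935089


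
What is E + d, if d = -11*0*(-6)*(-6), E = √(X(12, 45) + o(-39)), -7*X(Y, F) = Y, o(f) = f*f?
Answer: √74445/7 ≈ 38.978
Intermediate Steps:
o(f) = f²
X(Y, F) = -Y/7
E = √74445/7 (E = √(-⅐*12 + (-39)²) = √(-12/7 + 1521) = √(10635/7) = √74445/7 ≈ 38.978)
d = 0 (d = -0*(-6) = -11*0 = 0)
E + d = √74445/7 + 0 = √74445/7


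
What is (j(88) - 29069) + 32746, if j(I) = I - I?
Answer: 3677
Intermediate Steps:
j(I) = 0
(j(88) - 29069) + 32746 = (0 - 29069) + 32746 = -29069 + 32746 = 3677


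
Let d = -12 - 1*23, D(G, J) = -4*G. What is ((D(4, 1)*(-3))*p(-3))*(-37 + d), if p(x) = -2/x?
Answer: -2304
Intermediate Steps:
d = -35 (d = -12 - 23 = -35)
((D(4, 1)*(-3))*p(-3))*(-37 + d) = ((-4*4*(-3))*(-2/(-3)))*(-37 - 35) = ((-16*(-3))*(-2*(-⅓)))*(-72) = (48*(⅔))*(-72) = 32*(-72) = -2304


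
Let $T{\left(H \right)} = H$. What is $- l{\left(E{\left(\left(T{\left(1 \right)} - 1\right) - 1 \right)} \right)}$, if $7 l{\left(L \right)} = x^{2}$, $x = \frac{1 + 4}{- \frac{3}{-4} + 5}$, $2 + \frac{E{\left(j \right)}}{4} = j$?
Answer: $- \frac{400}{3703} \approx -0.10802$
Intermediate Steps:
$E{\left(j \right)} = -8 + 4 j$
$x = \frac{20}{23}$ ($x = \frac{5}{\left(-3\right) \left(- \frac{1}{4}\right) + 5} = \frac{5}{\frac{3}{4} + 5} = \frac{5}{\frac{23}{4}} = 5 \cdot \frac{4}{23} = \frac{20}{23} \approx 0.86957$)
$l{\left(L \right)} = \frac{400}{3703}$ ($l{\left(L \right)} = \frac{\left(\frac{20}{23}\right)^{2}}{7} = \frac{1}{7} \cdot \frac{400}{529} = \frac{400}{3703}$)
$- l{\left(E{\left(\left(T{\left(1 \right)} - 1\right) - 1 \right)} \right)} = \left(-1\right) \frac{400}{3703} = - \frac{400}{3703}$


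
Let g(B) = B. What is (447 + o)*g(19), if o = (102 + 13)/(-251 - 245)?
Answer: 4210343/496 ≈ 8488.6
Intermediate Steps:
o = -115/496 (o = 115/(-496) = 115*(-1/496) = -115/496 ≈ -0.23185)
(447 + o)*g(19) = (447 - 115/496)*19 = (221597/496)*19 = 4210343/496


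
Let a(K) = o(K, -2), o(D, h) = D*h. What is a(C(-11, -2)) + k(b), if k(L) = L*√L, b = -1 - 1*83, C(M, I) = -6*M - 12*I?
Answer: -180 - 168*I*√21 ≈ -180.0 - 769.87*I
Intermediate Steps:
C(M, I) = -12*I - 6*M
b = -84 (b = -1 - 83 = -84)
k(L) = L^(3/2)
a(K) = -2*K (a(K) = K*(-2) = -2*K)
a(C(-11, -2)) + k(b) = -2*(-12*(-2) - 6*(-11)) + (-84)^(3/2) = -2*(24 + 66) - 168*I*√21 = -2*90 - 168*I*√21 = -180 - 168*I*√21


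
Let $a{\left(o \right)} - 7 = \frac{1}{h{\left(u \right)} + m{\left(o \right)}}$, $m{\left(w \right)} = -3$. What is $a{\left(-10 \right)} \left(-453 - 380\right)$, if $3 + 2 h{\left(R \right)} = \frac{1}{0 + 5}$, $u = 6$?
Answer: $- \frac{124117}{22} \approx -5641.7$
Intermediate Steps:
$h{\left(R \right)} = - \frac{7}{5}$ ($h{\left(R \right)} = - \frac{3}{2} + \frac{1}{2 \left(0 + 5\right)} = - \frac{3}{2} + \frac{1}{2 \cdot 5} = - \frac{3}{2} + \frac{1}{2} \cdot \frac{1}{5} = - \frac{3}{2} + \frac{1}{10} = - \frac{7}{5}$)
$a{\left(o \right)} = \frac{149}{22}$ ($a{\left(o \right)} = 7 + \frac{1}{- \frac{7}{5} - 3} = 7 + \frac{1}{- \frac{22}{5}} = 7 - \frac{5}{22} = \frac{149}{22}$)
$a{\left(-10 \right)} \left(-453 - 380\right) = \frac{149 \left(-453 - 380\right)}{22} = \frac{149}{22} \left(-833\right) = - \frac{124117}{22}$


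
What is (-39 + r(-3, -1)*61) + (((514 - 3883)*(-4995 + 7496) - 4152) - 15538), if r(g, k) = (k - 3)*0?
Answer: -8445598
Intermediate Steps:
r(g, k) = 0 (r(g, k) = (-3 + k)*0 = 0)
(-39 + r(-3, -1)*61) + (((514 - 3883)*(-4995 + 7496) - 4152) - 15538) = (-39 + 0*61) + (((514 - 3883)*(-4995 + 7496) - 4152) - 15538) = (-39 + 0) + ((-3369*2501 - 4152) - 15538) = -39 + ((-8425869 - 4152) - 15538) = -39 + (-8430021 - 15538) = -39 - 8445559 = -8445598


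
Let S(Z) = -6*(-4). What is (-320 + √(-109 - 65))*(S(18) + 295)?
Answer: -102080 + 319*I*√174 ≈ -1.0208e+5 + 4207.9*I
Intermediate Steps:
S(Z) = 24
(-320 + √(-109 - 65))*(S(18) + 295) = (-320 + √(-109 - 65))*(24 + 295) = (-320 + √(-174))*319 = (-320 + I*√174)*319 = -102080 + 319*I*√174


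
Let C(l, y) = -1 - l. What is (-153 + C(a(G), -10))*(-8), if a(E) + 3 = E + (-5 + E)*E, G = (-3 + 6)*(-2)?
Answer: 1688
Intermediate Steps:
G = -6 (G = 3*(-2) = -6)
a(E) = -3 + E + E*(-5 + E) (a(E) = -3 + (E + (-5 + E)*E) = -3 + (E + E*(-5 + E)) = -3 + E + E*(-5 + E))
(-153 + C(a(G), -10))*(-8) = (-153 + (-1 - (-3 + (-6)² - 4*(-6))))*(-8) = (-153 + (-1 - (-3 + 36 + 24)))*(-8) = (-153 + (-1 - 1*57))*(-8) = (-153 + (-1 - 57))*(-8) = (-153 - 58)*(-8) = -211*(-8) = 1688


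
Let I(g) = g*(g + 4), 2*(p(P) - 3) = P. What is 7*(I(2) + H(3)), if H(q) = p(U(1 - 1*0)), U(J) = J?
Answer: 217/2 ≈ 108.50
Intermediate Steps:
p(P) = 3 + P/2
I(g) = g*(4 + g)
H(q) = 7/2 (H(q) = 3 + (1 - 1*0)/2 = 3 + (1 + 0)/2 = 3 + (½)*1 = 3 + ½ = 7/2)
7*(I(2) + H(3)) = 7*(2*(4 + 2) + 7/2) = 7*(2*6 + 7/2) = 7*(12 + 7/2) = 7*(31/2) = 217/2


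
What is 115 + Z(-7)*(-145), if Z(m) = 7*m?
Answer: 7220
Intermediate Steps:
115 + Z(-7)*(-145) = 115 + (7*(-7))*(-145) = 115 - 49*(-145) = 115 + 7105 = 7220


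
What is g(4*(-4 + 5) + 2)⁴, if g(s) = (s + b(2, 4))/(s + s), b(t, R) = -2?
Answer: 1/81 ≈ 0.012346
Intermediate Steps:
g(s) = (-2 + s)/(2*s) (g(s) = (s - 2)/(s + s) = (-2 + s)/((2*s)) = (-2 + s)*(1/(2*s)) = (-2 + s)/(2*s))
g(4*(-4 + 5) + 2)⁴ = ((-2 + (4*(-4 + 5) + 2))/(2*(4*(-4 + 5) + 2)))⁴ = ((-2 + (4*1 + 2))/(2*(4*1 + 2)))⁴ = ((-2 + (4 + 2))/(2*(4 + 2)))⁴ = ((½)*(-2 + 6)/6)⁴ = ((½)*(⅙)*4)⁴ = (⅓)⁴ = 1/81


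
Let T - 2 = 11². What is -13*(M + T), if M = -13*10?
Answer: 91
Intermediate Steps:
T = 123 (T = 2 + 11² = 2 + 121 = 123)
M = -130
-13*(M + T) = -13*(-130 + 123) = -13*(-7) = 91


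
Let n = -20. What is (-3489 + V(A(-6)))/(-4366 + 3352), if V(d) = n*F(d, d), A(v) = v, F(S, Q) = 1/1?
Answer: 3509/1014 ≈ 3.4606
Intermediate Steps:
F(S, Q) = 1
V(d) = -20 (V(d) = -20*1 = -20)
(-3489 + V(A(-6)))/(-4366 + 3352) = (-3489 - 20)/(-4366 + 3352) = -3509/(-1014) = -3509*(-1/1014) = 3509/1014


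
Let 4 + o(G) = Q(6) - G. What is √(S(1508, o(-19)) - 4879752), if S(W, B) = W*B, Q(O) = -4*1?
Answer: 2*I*√1215791 ≈ 2205.3*I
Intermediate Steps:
Q(O) = -4
o(G) = -8 - G (o(G) = -4 + (-4 - G) = -8 - G)
S(W, B) = B*W
√(S(1508, o(-19)) - 4879752) = √((-8 - 1*(-19))*1508 - 4879752) = √((-8 + 19)*1508 - 4879752) = √(11*1508 - 4879752) = √(16588 - 4879752) = √(-4863164) = 2*I*√1215791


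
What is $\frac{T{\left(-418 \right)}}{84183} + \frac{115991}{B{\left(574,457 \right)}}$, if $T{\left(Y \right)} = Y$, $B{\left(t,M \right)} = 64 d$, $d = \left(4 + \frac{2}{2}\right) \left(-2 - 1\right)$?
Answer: $- \frac{98635067}{816320} \approx -120.83$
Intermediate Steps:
$d = -15$ ($d = \left(4 + 2 \cdot \frac{1}{2}\right) \left(-3\right) = \left(4 + 1\right) \left(-3\right) = 5 \left(-3\right) = -15$)
$B{\left(t,M \right)} = -960$ ($B{\left(t,M \right)} = 64 \left(-15\right) = -960$)
$\frac{T{\left(-418 \right)}}{84183} + \frac{115991}{B{\left(574,457 \right)}} = - \frac{418}{84183} + \frac{115991}{-960} = \left(-418\right) \frac{1}{84183} + 115991 \left(- \frac{1}{960}\right) = - \frac{38}{7653} - \frac{115991}{960} = - \frac{98635067}{816320}$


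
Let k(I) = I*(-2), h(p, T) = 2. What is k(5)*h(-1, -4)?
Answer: -20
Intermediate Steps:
k(I) = -2*I
k(5)*h(-1, -4) = -2*5*2 = -10*2 = -20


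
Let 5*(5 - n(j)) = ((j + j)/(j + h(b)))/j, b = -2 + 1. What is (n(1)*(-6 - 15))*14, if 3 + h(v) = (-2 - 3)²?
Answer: -168462/115 ≈ -1464.9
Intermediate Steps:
b = -1
h(v) = 22 (h(v) = -3 + (-2 - 3)² = -3 + (-5)² = -3 + 25 = 22)
n(j) = 5 - 2/(5*(22 + j)) (n(j) = 5 - (j + j)/(j + 22)/(5*j) = 5 - (2*j)/(22 + j)/(5*j) = 5 - 2*j/(22 + j)/(5*j) = 5 - 2/(5*(22 + j)))
(n(1)*(-6 - 15))*14 = (((548 + 25*1)/(5*(22 + 1)))*(-6 - 15))*14 = (((⅕)*(548 + 25)/23)*(-21))*14 = (((⅕)*(1/23)*573)*(-21))*14 = ((573/115)*(-21))*14 = -12033/115*14 = -168462/115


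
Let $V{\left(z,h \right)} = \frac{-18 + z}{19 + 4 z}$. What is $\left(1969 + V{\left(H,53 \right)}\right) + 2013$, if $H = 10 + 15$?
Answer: $\frac{67695}{17} \approx 3982.1$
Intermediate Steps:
$H = 25$
$V{\left(z,h \right)} = \frac{-18 + z}{19 + 4 z}$
$\left(1969 + V{\left(H,53 \right)}\right) + 2013 = \left(1969 + \frac{-18 + 25}{19 + 4 \cdot 25}\right) + 2013 = \left(1969 + \frac{1}{19 + 100} \cdot 7\right) + 2013 = \left(1969 + \frac{1}{119} \cdot 7\right) + 2013 = \left(1969 + \frac{1}{17}\right) + 2013 = \frac{33474}{17} + 2013 = \frac{67695}{17}$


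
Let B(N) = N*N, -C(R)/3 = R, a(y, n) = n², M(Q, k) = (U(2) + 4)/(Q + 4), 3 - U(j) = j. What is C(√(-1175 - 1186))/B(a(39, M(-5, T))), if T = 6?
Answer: -3*I*√2361/625 ≈ -0.23323*I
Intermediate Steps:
U(j) = 3 - j
M(Q, k) = 5/(4 + Q) (M(Q, k) = ((3 - 1*2) + 4)/(Q + 4) = ((3 - 2) + 4)/(4 + Q) = (1 + 4)/(4 + Q) = 5/(4 + Q))
C(R) = -3*R
B(N) = N²
C(√(-1175 - 1186))/B(a(39, M(-5, T))) = (-3*√(-1175 - 1186))/(((5/(4 - 5))²)²) = (-3*I*√2361)/(((5/(-1))²)²) = (-3*I*√2361)/(((5*(-1))²)²) = (-3*I*√2361)/(((-5)²)²) = (-3*I*√2361)/(25²) = -3*I*√2361/625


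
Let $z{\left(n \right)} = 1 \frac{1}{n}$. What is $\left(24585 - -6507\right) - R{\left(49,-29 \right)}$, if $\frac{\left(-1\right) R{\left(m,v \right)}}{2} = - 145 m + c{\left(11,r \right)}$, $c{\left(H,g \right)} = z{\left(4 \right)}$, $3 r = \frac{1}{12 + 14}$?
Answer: $\frac{33765}{2} \approx 16883.0$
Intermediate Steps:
$r = \frac{1}{78}$ ($r = \frac{1}{3 \left(12 + 14\right)} = \frac{1}{3 \cdot 26} = \frac{1}{3} \cdot \frac{1}{26} = \frac{1}{78} \approx 0.012821$)
$z{\left(n \right)} = \frac{1}{n}$
$c{\left(H,g \right)} = \frac{1}{4}$
$R{\left(m,v \right)} = - \frac{1}{2} + 290 m$ ($R{\left(m,v \right)} = - 2 \left(- 145 m + \frac{1}{4}\right) = - 2 \left(\frac{1}{4} - 145 m\right) = - \frac{1}{2} + 290 m$)
$\left(24585 - -6507\right) - R{\left(49,-29 \right)} = \left(24585 - -6507\right) - \left(- \frac{1}{2} + 290 \cdot 49\right) = \left(24585 + 6507\right) - \left(- \frac{1}{2} + 14210\right) = 31092 - \frac{28419}{2} = \frac{33765}{2}$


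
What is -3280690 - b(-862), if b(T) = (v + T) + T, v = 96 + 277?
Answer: -3279339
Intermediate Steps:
v = 373
b(T) = 373 + 2*T (b(T) = (373 + T) + T = 373 + 2*T)
-3280690 - b(-862) = -3280690 - (373 + 2*(-862)) = -3280690 - (373 - 1724) = -3280690 - 1*(-1351) = -3280690 + 1351 = -3279339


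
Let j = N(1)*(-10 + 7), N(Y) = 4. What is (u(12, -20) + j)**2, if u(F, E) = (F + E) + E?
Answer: 1600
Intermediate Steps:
u(F, E) = F + 2*E (u(F, E) = (E + F) + E = F + 2*E)
j = -12 (j = 4*(-10 + 7) = 4*(-3) = -12)
(u(12, -20) + j)**2 = ((12 + 2*(-20)) - 12)**2 = ((12 - 40) - 12)**2 = (-28 - 12)**2 = (-40)**2 = 1600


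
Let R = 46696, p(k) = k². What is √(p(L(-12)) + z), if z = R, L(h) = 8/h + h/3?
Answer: 2*√105115/3 ≈ 216.14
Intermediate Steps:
L(h) = 8/h + h/3 (L(h) = 8/h + h*(⅓) = 8/h + h/3)
z = 46696
√(p(L(-12)) + z) = √((8/(-12) + (⅓)*(-12))² + 46696) = √((8*(-1/12) - 4)² + 46696) = √((-⅔ - 4)² + 46696) = √((-14/3)² + 46696) = √(196/9 + 46696) = √(420460/9) = 2*√105115/3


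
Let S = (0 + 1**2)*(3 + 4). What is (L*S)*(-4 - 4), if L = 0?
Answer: 0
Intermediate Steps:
S = 7 (S = (0 + 1)*7 = 1*7 = 7)
(L*S)*(-4 - 4) = (0*7)*(-4 - 4) = 0*(-8) = 0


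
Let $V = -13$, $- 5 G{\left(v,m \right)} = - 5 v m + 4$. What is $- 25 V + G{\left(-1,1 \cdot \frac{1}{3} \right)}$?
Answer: $\frac{4858}{15} \approx 323.87$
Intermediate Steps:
$G{\left(v,m \right)} = - \frac{4}{5} + m v$ ($G{\left(v,m \right)} = - \frac{- 5 v m + 4}{5} = - \frac{- 5 m v + 4}{5} = - \frac{4 - 5 m v}{5} = - \frac{4}{5} + m v$)
$- 25 V + G{\left(-1,1 \cdot \frac{1}{3} \right)} = \left(-25\right) \left(-13\right) - \left(\frac{4}{5} - 1 \cdot \frac{1}{3} \left(-1\right)\right) = 325 - \left(\frac{4}{5} - 1 \cdot \frac{1}{3} \left(-1\right)\right) = 325 + \left(- \frac{4}{5} + \frac{1}{3} \left(-1\right)\right) = 325 - \frac{17}{15} = \frac{4858}{15}$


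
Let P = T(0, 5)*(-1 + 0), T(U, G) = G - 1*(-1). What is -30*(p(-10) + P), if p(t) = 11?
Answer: -150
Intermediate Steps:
T(U, G) = 1 + G (T(U, G) = G + 1 = 1 + G)
P = -6 (P = (1 + 5)*(-1 + 0) = 6*(-1) = -6)
-30*(p(-10) + P) = -30*(11 - 6) = -30*5 = -150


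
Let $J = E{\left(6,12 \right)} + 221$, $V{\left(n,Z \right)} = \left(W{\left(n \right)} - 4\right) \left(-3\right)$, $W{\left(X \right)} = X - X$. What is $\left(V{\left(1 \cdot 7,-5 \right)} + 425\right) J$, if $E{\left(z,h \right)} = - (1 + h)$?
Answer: $90896$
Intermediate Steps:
$E{\left(z,h \right)} = -1 - h$
$W{\left(X \right)} = 0$
$V{\left(n,Z \right)} = 12$ ($V{\left(n,Z \right)} = \left(0 - 4\right) \left(-3\right) = \left(-4\right) \left(-3\right) = 12$)
$J = 208$ ($J = \left(-1 - 12\right) + 221 = -13 + 221 = 208$)
$\left(V{\left(1 \cdot 7,-5 \right)} + 425\right) J = \left(12 + 425\right) 208 = 437 \cdot 208 = 90896$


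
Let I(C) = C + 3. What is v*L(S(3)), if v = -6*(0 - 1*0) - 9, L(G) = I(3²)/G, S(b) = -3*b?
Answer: 12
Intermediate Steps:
I(C) = 3 + C
L(G) = 12/G (L(G) = (3 + 3²)/G = (3 + 9)/G = 12/G)
v = -9 (v = -6*(0 + 0) - 9 = -6*0 - 9 = 0 - 9 = -9)
v*L(S(3)) = -108/((-3*3)) = -108/(-9) = -108*(-1)/9 = -9*(-4/3) = 12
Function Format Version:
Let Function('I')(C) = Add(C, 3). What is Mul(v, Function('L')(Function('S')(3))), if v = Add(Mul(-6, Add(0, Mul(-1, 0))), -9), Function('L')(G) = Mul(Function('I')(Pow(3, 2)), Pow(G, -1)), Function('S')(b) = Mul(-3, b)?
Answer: 12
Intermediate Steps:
Function('I')(C) = Add(3, C)
Function('L')(G) = Mul(12, Pow(G, -1)) (Function('L')(G) = Mul(Add(3, Pow(3, 2)), Pow(G, -1)) = Mul(Add(3, 9), Pow(G, -1)) = Mul(12, Pow(G, -1)))
v = -9 (v = Add(Mul(-6, Add(0, 0)), -9) = Add(Mul(-6, 0), -9) = Add(0, -9) = -9)
Mul(v, Function('L')(Function('S')(3))) = Mul(-9, Mul(12, Pow(Mul(-3, 3), -1))) = Mul(-9, Mul(12, Pow(-9, -1))) = Mul(-9, Mul(12, Rational(-1, 9))) = Mul(-9, Rational(-4, 3)) = 12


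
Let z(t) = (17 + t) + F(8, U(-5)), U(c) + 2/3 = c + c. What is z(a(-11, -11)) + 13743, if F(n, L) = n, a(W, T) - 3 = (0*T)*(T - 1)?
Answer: 13771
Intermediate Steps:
U(c) = -⅔ + 2*c (U(c) = -⅔ + (c + c) = -⅔ + 2*c)
a(W, T) = 3 (a(W, T) = 3 + (0*T)*(T - 1) = 3 + 0*(-1 + T) = 3 + 0 = 3)
z(t) = 25 + t (z(t) = (17 + t) + 8 = 25 + t)
z(a(-11, -11)) + 13743 = (25 + 3) + 13743 = 28 + 13743 = 13771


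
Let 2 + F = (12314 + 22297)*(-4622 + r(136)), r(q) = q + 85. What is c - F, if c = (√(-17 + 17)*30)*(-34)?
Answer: 152323013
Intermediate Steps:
r(q) = 85 + q
F = -152323013 (F = -2 + (12314 + 22297)*(-4622 + (85 + 136)) = -2 + 34611*(-4622 + 221) = -2 + 34611*(-4401) = -2 - 152323011 = -152323013)
c = 0 (c = (√0*30)*(-34) = (0*30)*(-34) = 0*(-34) = 0)
c - F = 0 - 1*(-152323013) = 0 + 152323013 = 152323013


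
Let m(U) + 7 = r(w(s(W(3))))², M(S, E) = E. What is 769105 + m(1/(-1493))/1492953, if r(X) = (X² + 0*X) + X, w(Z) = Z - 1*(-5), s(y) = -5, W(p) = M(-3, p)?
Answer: 164033945294/213279 ≈ 7.6911e+5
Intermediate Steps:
W(p) = p
w(Z) = 5 + Z (w(Z) = Z + 5 = 5 + Z)
r(X) = X + X² (r(X) = (X² + 0) + X = X² + X = X + X²)
m(U) = -7 (m(U) = -7 + ((5 - 5)*(1 + (5 - 5)))² = -7 + (0*(1 + 0))² = -7 + (0*1)² = -7 + 0² = -7 + 0 = -7)
769105 + m(1/(-1493))/1492953 = 769105 - 7/1492953 = 769105 - 7*1/1492953 = 769105 - 1/213279 = 164033945294/213279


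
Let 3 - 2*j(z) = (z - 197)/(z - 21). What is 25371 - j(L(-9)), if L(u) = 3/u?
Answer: 202993/8 ≈ 25374.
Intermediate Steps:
j(z) = 3/2 - (-197 + z)/(2*(-21 + z)) (j(z) = 3/2 - (z - 197)/(2*(z - 21)) = 3/2 - (-197 + z)/(2*(-21 + z)))
25371 - j(L(-9)) = 25371 - (67 + 3/(-9))/(-21 + 3/(-9)) = 25371 - (67 + 3*(-⅑))/(-21 + 3*(-⅑)) = 25371 - (67 - ⅓)/(-21 - ⅓) = 25371 - 200/((-64/3)*3) = 25371 - (-3)*200/(64*3) = 25371 - 1*(-25/8) = 25371 + 25/8 = 202993/8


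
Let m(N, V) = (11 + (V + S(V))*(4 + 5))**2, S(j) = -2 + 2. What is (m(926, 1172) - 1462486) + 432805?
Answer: 110462800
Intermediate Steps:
S(j) = 0
m(N, V) = (11 + 9*V)**2 (m(N, V) = (11 + (V + 0)*(4 + 5))**2 = (11 + V*9)**2 = (11 + 9*V)**2)
(m(926, 1172) - 1462486) + 432805 = ((11 + 9*1172)**2 - 1462486) + 432805 = ((11 + 10548)**2 - 1462486) + 432805 = (10559**2 - 1462486) + 432805 = (111492481 - 1462486) + 432805 = 110029995 + 432805 = 110462800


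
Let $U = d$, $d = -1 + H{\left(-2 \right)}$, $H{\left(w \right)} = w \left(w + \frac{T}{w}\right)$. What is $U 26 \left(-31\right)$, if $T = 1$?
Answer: $-3224$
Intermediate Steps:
$H{\left(w \right)} = w \left(w + \frac{1}{w}\right)$ ($H{\left(w \right)} = w \left(w + 1 \frac{1}{w}\right) = w \left(w + \frac{1}{w}\right)$)
$d = 4$ ($d = -1 + \left(1 + \left(-2\right)^{2}\right) = -1 + \left(1 + 4\right) = -1 + 5 = 4$)
$U = 4$
$U 26 \left(-31\right) = 4 \cdot 26 \left(-31\right) = 104 \left(-31\right) = -3224$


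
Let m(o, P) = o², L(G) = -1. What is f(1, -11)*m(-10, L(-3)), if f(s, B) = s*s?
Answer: 100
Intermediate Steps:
f(s, B) = s²
f(1, -11)*m(-10, L(-3)) = 1²*(-10)² = 1*100 = 100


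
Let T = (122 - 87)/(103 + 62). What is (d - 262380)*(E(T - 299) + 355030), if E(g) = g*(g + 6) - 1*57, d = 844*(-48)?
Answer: -48647778631988/363 ≈ -1.3402e+11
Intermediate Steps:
T = 7/33 (T = 35/165 = 35*(1/165) = 7/33 ≈ 0.21212)
d = -40512
E(g) = -57 + g*(6 + g) (E(g) = g*(6 + g) - 57 = -57 + g*(6 + g))
(d - 262380)*(E(T - 299) + 355030) = (-40512 - 262380)*((-57 + (7/33 - 299)² + 6*(7/33 - 299)) + 355030) = -302892*((-57 + (-9860/33)² + 6*(-9860/33)) + 355030) = -302892*((-57 + 97219600/1089 - 19720/11) + 355030) = -302892*(95205247/1089 + 355030) = -302892*481832917/1089 = -48647778631988/363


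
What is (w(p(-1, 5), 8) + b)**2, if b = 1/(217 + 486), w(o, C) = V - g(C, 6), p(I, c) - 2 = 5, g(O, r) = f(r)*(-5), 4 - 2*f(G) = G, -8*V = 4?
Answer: 59768361/1976836 ≈ 30.234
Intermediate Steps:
V = -1/2 (V = -1/8*4 = -1/2 ≈ -0.50000)
f(G) = 2 - G/2
g(O, r) = -10 + 5*r/2 (g(O, r) = (2 - r/2)*(-5) = -10 + 5*r/2)
p(I, c) = 7 (p(I, c) = 2 + 5 = 7)
w(o, C) = -11/2 (w(o, C) = -1/2 - (-10 + (5/2)*6) = -1/2 - (-10 + 15) = -1/2 - 1*5 = -1/2 - 5 = -11/2)
b = 1/703 ≈ 0.0014225
(w(p(-1, 5), 8) + b)**2 = (-11/2 + 1/703)**2 = (-7731/1406)**2 = 59768361/1976836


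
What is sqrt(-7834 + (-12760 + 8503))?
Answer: I*sqrt(12091) ≈ 109.96*I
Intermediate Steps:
sqrt(-7834 + (-12760 + 8503)) = sqrt(-7834 - 4257) = sqrt(-12091) = I*sqrt(12091)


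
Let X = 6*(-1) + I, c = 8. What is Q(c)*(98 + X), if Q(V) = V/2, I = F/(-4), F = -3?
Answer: 371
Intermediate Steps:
I = ¾ (I = -3/(-4) = -3*(-¼) = ¾ ≈ 0.75000)
Q(V) = V/2 (Q(V) = V*(½) = V/2)
X = -21/4 (X = 6*(-1) + ¾ = -6 + ¾ = -21/4 ≈ -5.2500)
Q(c)*(98 + X) = ((½)*8)*(98 - 21/4) = 4*(371/4) = 371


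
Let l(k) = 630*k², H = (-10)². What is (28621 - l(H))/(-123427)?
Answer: 6271379/123427 ≈ 50.810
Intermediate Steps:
H = 100
(28621 - l(H))/(-123427) = (28621 - 630*100²)/(-123427) = (28621 - 630*10000)*(-1/123427) = (28621 - 1*6300000)*(-1/123427) = (28621 - 6300000)*(-1/123427) = -6271379*(-1/123427) = 6271379/123427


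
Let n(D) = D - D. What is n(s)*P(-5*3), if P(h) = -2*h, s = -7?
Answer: 0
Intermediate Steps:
n(D) = 0
n(s)*P(-5*3) = 0*(-(-10)*3) = 0*(-2*(-15)) = 0*30 = 0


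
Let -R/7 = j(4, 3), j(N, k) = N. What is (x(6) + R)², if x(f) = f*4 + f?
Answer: 4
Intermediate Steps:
R = -28 (R = -7*4 = -28)
x(f) = 5*f (x(f) = 4*f + f = 5*f)
(x(6) + R)² = (5*6 - 28)² = (30 - 28)² = 2² = 4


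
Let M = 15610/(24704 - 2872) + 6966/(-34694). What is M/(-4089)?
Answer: -97372907/774292434828 ≈ -0.00012576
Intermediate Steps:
M = 97372907/189359852 (M = 15610/21832 + 6966*(-1/34694) = 15610*(1/21832) - 3483/17347 = 7805/10916 - 3483/17347 = 97372907/189359852 ≈ 0.51422)
M/(-4089) = (97372907/189359852)/(-4089) = (97372907/189359852)*(-1/4089) = -97372907/774292434828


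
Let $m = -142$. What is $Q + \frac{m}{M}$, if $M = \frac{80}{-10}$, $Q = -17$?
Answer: $\frac{3}{4} \approx 0.75$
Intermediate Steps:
$M = -8$ ($M = 80 \left(- \frac{1}{10}\right) = -8$)
$Q + \frac{m}{M} = -17 - \frac{142}{-8} = -17 - - \frac{71}{4} = -17 + \frac{71}{4} = \frac{3}{4}$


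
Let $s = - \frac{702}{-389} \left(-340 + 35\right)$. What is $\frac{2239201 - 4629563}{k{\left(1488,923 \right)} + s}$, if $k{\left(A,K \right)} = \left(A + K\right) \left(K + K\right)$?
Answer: $- \frac{35763493}{66581174} \approx -0.53714$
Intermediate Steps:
$k{\left(A,K \right)} = 2 K \left(A + K\right)$ ($k{\left(A,K \right)} = \left(A + K\right) 2 K = 2 K \left(A + K\right)$)
$s = - \frac{214110}{389}$ ($s = \left(-702\right) \left(- \frac{1}{389}\right) \left(-305\right) = \frac{702}{389} \left(-305\right) = - \frac{214110}{389} \approx -550.41$)
$\frac{2239201 - 4629563}{k{\left(1488,923 \right)} + s} = \frac{2239201 - 4629563}{2 \cdot 923 \left(1488 + 923\right) - \frac{214110}{389}} = - \frac{2390362}{2 \cdot 923 \cdot 2411 - \frac{214110}{389}} = - \frac{2390362}{4450706 - \frac{214110}{389}} = - \frac{2390362}{\frac{1731110524}{389}} = \left(-2390362\right) \frac{389}{1731110524} = - \frac{35763493}{66581174}$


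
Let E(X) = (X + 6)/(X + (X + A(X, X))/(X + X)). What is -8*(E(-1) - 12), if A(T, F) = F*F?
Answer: 136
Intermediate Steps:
A(T, F) = F²
E(X) = (6 + X)/(X + (X + X²)/(2*X)) (E(X) = (X + 6)/(X + (X + X²)/(X + X)) = (6 + X)/(X + (X + X²)/((2*X))) = (6 + X)/(X + (X + X²)*(1/(2*X))) = (6 + X)/(X + (X + X²)/(2*X)))
-8*(E(-1) - 12) = -8*(2*(6 - 1)/(1 + 3*(-1)) - 12) = -8*(2*5/(1 - 3) - 12) = -8*(2*5/(-2) - 12) = -8*(2*(-½)*5 - 12) = -8*(-5 - 12) = -8*(-17) = 136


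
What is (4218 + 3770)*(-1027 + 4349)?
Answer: 26536136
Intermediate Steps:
(4218 + 3770)*(-1027 + 4349) = 7988*3322 = 26536136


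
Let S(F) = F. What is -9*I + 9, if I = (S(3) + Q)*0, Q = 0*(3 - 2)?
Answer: 9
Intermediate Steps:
Q = 0 (Q = 0*1 = 0)
I = 0 (I = (3 + 0)*0 = 3*0 = 0)
-9*I + 9 = -9*0 + 9 = 0 + 9 = 9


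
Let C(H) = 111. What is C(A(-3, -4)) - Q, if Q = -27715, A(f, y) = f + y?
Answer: 27826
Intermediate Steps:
C(A(-3, -4)) - Q = 111 - 1*(-27715) = 111 + 27715 = 27826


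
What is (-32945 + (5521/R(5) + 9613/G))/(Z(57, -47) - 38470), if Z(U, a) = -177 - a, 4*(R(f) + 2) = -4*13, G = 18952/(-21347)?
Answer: 12548369257/10973208000 ≈ 1.1435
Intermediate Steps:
G = -18952/21347 (G = 18952*(-1/21347) = -18952/21347 ≈ -0.88781)
R(f) = -15 (R(f) = -2 + (-4*13)/4 = -2 + (¼)*(-52) = -2 - 13 = -15)
(-32945 + (5521/R(5) + 9613/G))/(Z(57, -47) - 38470) = (-32945 + (5521/(-15) + 9613/(-18952/21347)))/((-177 - 1*(-47)) - 38470) = (-32945 + (5521*(-1/15) + 9613*(-21347/18952)))/((-177 + 47) - 38470) = (-32945 + (-5521/15 - 205208711/18952))/(-130 - 38470) = (-32945 - 3182764657/284280)/(-38600) = -12548369257/284280*(-1/38600) = 12548369257/10973208000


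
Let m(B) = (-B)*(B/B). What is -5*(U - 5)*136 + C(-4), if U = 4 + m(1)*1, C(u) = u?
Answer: 1356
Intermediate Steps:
m(B) = -B (m(B) = -B*1 = -B)
U = 3 (U = 4 - 1*1*1 = 4 - 1*1 = 4 - 1 = 3)
-5*(U - 5)*136 + C(-4) = -5*(3 - 5)*136 - 4 = -5*(-2)*136 - 4 = 10*136 - 4 = 1360 - 4 = 1356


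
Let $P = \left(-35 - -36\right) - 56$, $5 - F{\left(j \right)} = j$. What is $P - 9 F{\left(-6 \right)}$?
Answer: $-154$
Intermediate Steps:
$F{\left(j \right)} = 5 - j$
$P = -55$ ($P = \left(-35 + 36\right) - 56 = 1 - 56 = -55$)
$P - 9 F{\left(-6 \right)} = -55 - 9 \left(5 - -6\right) = -55 - 9 \left(5 + 6\right) = -55 - 99 = -154$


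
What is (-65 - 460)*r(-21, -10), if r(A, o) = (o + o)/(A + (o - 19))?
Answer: -210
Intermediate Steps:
r(A, o) = 2*o/(-19 + A + o) (r(A, o) = (2*o)/(A + (-19 + o)) = (2*o)/(-19 + A + o) = 2*o/(-19 + A + o))
(-65 - 460)*r(-21, -10) = (-65 - 460)*(2*(-10)/(-19 - 21 - 10)) = -1050*(-10)/(-50) = -1050*(-10)*(-1)/50 = -525*2/5 = -210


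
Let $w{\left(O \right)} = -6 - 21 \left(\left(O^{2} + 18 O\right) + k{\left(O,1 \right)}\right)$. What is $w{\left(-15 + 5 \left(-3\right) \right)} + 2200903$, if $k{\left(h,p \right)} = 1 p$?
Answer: $2193316$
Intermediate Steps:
$k{\left(h,p \right)} = p$
$w{\left(O \right)} = -27 - 378 O - 21 O^{2}$ ($w{\left(O \right)} = -6 - 21 \left(\left(O^{2} + 18 O\right) + 1\right) = -6 - 21 \left(1 + O^{2} + 18 O\right) = -6 - \left(21 + 21 O^{2} + 378 O\right) = -27 - 378 O - 21 O^{2}$)
$w{\left(-15 + 5 \left(-3\right) \right)} + 2200903 = \left(-27 - 378 \left(-15 + 5 \left(-3\right)\right) - 21 \left(-15 + 5 \left(-3\right)\right)^{2}\right) + 2200903 = \left(-27 - 378 \left(-15 - 15\right) - 21 \left(-15 - 15\right)^{2}\right) + 2200903 = \left(-27 - -11340 - 21 \left(-30\right)^{2}\right) + 2200903 = \left(-27 + 11340 - 18900\right) + 2200903 = -7587 + 2200903 = 2193316$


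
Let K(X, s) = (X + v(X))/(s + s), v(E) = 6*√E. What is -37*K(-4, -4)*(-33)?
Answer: 1221/2 - 3663*I/2 ≈ 610.5 - 1831.5*I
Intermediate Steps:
K(X, s) = (X + 6*√X)/(2*s) (K(X, s) = (X + 6*√X)/(s + s) = (X + 6*√X)/((2*s)) = (X + 6*√X)*(1/(2*s)) = (X + 6*√X)/(2*s))
-37*K(-4, -4)*(-33) = -37*(-4 + 6*√(-4))/(2*(-4))*(-33) = -37*(-1)*(-4 + 6*(2*I))/(2*4)*(-33) = -37*(-1)*(-4 + 12*I)/(2*4)*(-33) = -37*(½ - 3*I/2)*(-33) = (-37/2 + 111*I/2)*(-33) = 1221/2 - 3663*I/2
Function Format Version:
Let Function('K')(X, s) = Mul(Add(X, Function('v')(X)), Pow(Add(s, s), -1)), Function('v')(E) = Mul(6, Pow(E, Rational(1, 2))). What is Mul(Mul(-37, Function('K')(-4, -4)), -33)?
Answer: Add(Rational(1221, 2), Mul(Rational(-3663, 2), I)) ≈ Add(610.50, Mul(-1831.5, I))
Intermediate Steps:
Function('K')(X, s) = Mul(Rational(1, 2), Pow(s, -1), Add(X, Mul(6, Pow(X, Rational(1, 2))))) (Function('K')(X, s) = Mul(Add(X, Mul(6, Pow(X, Rational(1, 2)))), Pow(Add(s, s), -1)) = Mul(Add(X, Mul(6, Pow(X, Rational(1, 2)))), Pow(Mul(2, s), -1)) = Mul(Add(X, Mul(6, Pow(X, Rational(1, 2)))), Mul(Rational(1, 2), Pow(s, -1))) = Mul(Rational(1, 2), Pow(s, -1), Add(X, Mul(6, Pow(X, Rational(1, 2))))))
Mul(Mul(-37, Function('K')(-4, -4)), -33) = Mul(Mul(-37, Mul(Rational(1, 2), Pow(-4, -1), Add(-4, Mul(6, Pow(-4, Rational(1, 2)))))), -33) = Mul(Mul(-37, Mul(Rational(1, 2), Rational(-1, 4), Add(-4, Mul(6, Mul(2, I))))), -33) = Mul(Mul(-37, Mul(Rational(1, 2), Rational(-1, 4), Add(-4, Mul(12, I)))), -33) = Mul(Mul(-37, Add(Rational(1, 2), Mul(Rational(-3, 2), I))), -33) = Mul(Add(Rational(-37, 2), Mul(Rational(111, 2), I)), -33) = Add(Rational(1221, 2), Mul(Rational(-3663, 2), I))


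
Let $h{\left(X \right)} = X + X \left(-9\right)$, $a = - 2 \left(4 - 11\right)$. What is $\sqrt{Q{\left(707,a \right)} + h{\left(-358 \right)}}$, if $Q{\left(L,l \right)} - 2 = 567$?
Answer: $\sqrt{3433} \approx 58.592$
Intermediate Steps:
$a = 14$ ($a = \left(-2\right) \left(-7\right) = 14$)
$Q{\left(L,l \right)} = 569$ ($Q{\left(L,l \right)} = 2 + 567 = 569$)
$h{\left(X \right)} = - 8 X$ ($h{\left(X \right)} = X - 9 X = - 8 X$)
$\sqrt{Q{\left(707,a \right)} + h{\left(-358 \right)}} = \sqrt{569 - -2864} = \sqrt{569 + 2864} = \sqrt{3433}$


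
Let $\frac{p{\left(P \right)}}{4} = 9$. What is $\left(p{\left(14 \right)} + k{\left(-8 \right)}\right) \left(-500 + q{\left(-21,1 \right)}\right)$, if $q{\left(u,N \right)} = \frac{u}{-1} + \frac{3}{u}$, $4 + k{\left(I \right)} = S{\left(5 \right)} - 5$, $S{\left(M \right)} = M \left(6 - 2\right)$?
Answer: $- \frac{157638}{7} \approx -22520.0$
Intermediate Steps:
$p{\left(P \right)} = 36$ ($p{\left(P \right)} = 4 \cdot 9 = 36$)
$S{\left(M \right)} = 4 M$ ($S{\left(M \right)} = M 4 = 4 M$)
$k{\left(I \right)} = 11$ ($k{\left(I \right)} = -4 + \left(4 \cdot 5 - 5\right) = -4 + \left(20 - 5\right) = -4 + 15 = 11$)
$q{\left(u,N \right)} = - u + \frac{3}{u}$ ($q{\left(u,N \right)} = u \left(-1\right) + \frac{3}{u} = - u + \frac{3}{u}$)
$\left(p{\left(14 \right)} + k{\left(-8 \right)}\right) \left(-500 + q{\left(-21,1 \right)}\right) = \left(36 + 11\right) \left(-500 + \left(\left(-1\right) \left(-21\right) + \frac{3}{-21}\right)\right) = 47 \left(-500 + \left(21 + 3 \left(- \frac{1}{21}\right)\right)\right) = 47 \left(-500 + \left(21 - \frac{1}{7}\right)\right) = 47 \left(-500 + \frac{146}{7}\right) = 47 \left(- \frac{3354}{7}\right) = - \frac{157638}{7}$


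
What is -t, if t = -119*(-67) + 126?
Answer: -8099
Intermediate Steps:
t = 8099 (t = 7973 + 126 = 8099)
-t = -1*8099 = -8099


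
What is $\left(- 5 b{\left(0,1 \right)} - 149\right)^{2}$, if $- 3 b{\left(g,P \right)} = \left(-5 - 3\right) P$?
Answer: $\frac{237169}{9} \approx 26352.0$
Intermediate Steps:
$b{\left(g,P \right)} = \frac{8 P}{3}$ ($b{\left(g,P \right)} = - \frac{\left(-5 - 3\right) P}{3} = - \frac{\left(-8\right) P}{3} = \frac{8 P}{3}$)
$\left(- 5 b{\left(0,1 \right)} - 149\right)^{2} = \left(- 5 \cdot \frac{8}{3} \cdot 1 - 149\right)^{2} = \left(\left(-5\right) \frac{8}{3} - 149\right)^{2} = \left(- \frac{40}{3} - 149\right)^{2} = \left(- \frac{487}{3}\right)^{2} = \frac{237169}{9}$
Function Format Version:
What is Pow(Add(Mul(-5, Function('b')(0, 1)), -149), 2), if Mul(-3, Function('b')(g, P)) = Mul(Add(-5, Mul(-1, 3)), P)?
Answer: Rational(237169, 9) ≈ 26352.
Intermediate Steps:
Function('b')(g, P) = Mul(Rational(8, 3), P) (Function('b')(g, P) = Mul(Rational(-1, 3), Mul(Add(-5, Mul(-1, 3)), P)) = Mul(Rational(-1, 3), Mul(Add(-5, -3), P)) = Mul(Rational(-1, 3), Mul(-8, P)) = Mul(Rational(8, 3), P))
Pow(Add(Mul(-5, Function('b')(0, 1)), -149), 2) = Pow(Add(Mul(-5, Mul(Rational(8, 3), 1)), -149), 2) = Pow(Add(Mul(-5, Rational(8, 3)), -149), 2) = Pow(Add(Rational(-40, 3), -149), 2) = Pow(Rational(-487, 3), 2) = Rational(237169, 9)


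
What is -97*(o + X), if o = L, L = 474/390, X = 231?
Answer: -1464118/65 ≈ -22525.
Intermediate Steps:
L = 79/65 (L = 474*(1/390) = 79/65 ≈ 1.2154)
o = 79/65 ≈ 1.2154
-97*(o + X) = -97*(79/65 + 231) = -97*15094/65 = -1464118/65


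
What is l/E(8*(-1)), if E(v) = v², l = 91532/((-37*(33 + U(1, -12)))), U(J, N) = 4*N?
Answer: 22883/8880 ≈ 2.5769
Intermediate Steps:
l = 91532/555 (l = 91532/((-37*(33 + 4*(-12)))) = 91532/((-37*(33 - 48))) = 91532/((-37*(-15))) = 91532/555 ≈ 164.92)
l/E(8*(-1)) = 91532/(555*((8*(-1))²)) = 91532/(555*((-8)²)) = (91532/555)/64 = (91532/555)*(1/64) = 22883/8880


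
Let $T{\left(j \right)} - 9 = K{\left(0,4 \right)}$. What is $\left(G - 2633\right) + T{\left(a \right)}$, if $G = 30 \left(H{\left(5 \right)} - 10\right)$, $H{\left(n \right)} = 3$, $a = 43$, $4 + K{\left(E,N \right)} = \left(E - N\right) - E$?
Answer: $-2842$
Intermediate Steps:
$K{\left(E,N \right)} = -4 - N$ ($K{\left(E,N \right)} = -4 + \left(\left(E - N\right) - E\right) = -4 - N$)
$T{\left(j \right)} = 1$ ($T{\left(j \right)} = 9 - 8 = 1$)
$G = -210$ ($G = 30 \left(3 - 10\right) = 30 \left(-7\right) = -210$)
$\left(G - 2633\right) + T{\left(a \right)} = \left(-210 - 2633\right) + 1 = -2843 + 1 = -2842$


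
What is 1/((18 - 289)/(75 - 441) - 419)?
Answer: -366/153083 ≈ -0.0023909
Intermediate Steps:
1/((18 - 289)/(75 - 441) - 419) = 1/(-271/(-366) - 419) = 1/(-271*(-1/366) - 419) = 1/(271/366 - 419) = 1/(-153083/366) = -366/153083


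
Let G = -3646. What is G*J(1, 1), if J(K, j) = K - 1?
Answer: 0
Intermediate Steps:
J(K, j) = -1 + K
G*J(1, 1) = -3646*(-1 + 1) = -3646*0 = 0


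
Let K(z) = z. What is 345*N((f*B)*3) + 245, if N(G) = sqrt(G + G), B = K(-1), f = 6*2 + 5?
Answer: 245 + 345*I*sqrt(102) ≈ 245.0 + 3484.3*I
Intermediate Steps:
f = 17 (f = 12 + 5 = 17)
B = -1
N(G) = sqrt(2)*sqrt(G) (N(G) = sqrt(2*G) = sqrt(2)*sqrt(G))
345*N((f*B)*3) + 245 = 345*(sqrt(2)*sqrt((17*(-1))*3)) + 245 = 345*(sqrt(2)*sqrt(-17*3)) + 245 = 345*(sqrt(2)*sqrt(-51)) + 245 = 345*(sqrt(2)*(I*sqrt(51))) + 245 = 345*(I*sqrt(102)) + 245 = 345*I*sqrt(102) + 245 = 245 + 345*I*sqrt(102)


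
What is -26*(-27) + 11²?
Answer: 823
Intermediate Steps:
-26*(-27) + 11² = 702 + 121 = 823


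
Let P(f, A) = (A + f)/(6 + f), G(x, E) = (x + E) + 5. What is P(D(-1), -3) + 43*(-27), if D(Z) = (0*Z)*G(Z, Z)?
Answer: -2323/2 ≈ -1161.5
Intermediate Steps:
G(x, E) = 5 + E + x (G(x, E) = (E + x) + 5 = 5 + E + x)
D(Z) = 0 (D(Z) = (0*Z)*(5 + Z + Z) = 0*(5 + 2*Z) = 0)
P(f, A) = (A + f)/(6 + f)
P(D(-1), -3) + 43*(-27) = (-3 + 0)/(6 + 0) + 43*(-27) = -3/6 - 1161 = (⅙)*(-3) - 1161 = -½ - 1161 = -2323/2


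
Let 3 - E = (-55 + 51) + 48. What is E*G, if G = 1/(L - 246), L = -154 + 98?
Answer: 41/302 ≈ 0.13576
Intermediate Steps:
L = -56
G = -1/302 (G = 1/(-56 - 246) = 1/(-302) = -1/302 ≈ -0.0033113)
E = -41 (E = 3 - ((-55 + 51) + 48) = 3 - (-4 + 48) = 3 - 1*44 = 3 - 44 = -41)
E*G = -41*(-1/302) = 41/302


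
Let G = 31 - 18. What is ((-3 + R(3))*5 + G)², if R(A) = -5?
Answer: 729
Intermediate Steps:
G = 13
((-3 + R(3))*5 + G)² = ((-3 - 5)*5 + 13)² = (-8*5 + 13)² = (-40 + 13)² = (-27)² = 729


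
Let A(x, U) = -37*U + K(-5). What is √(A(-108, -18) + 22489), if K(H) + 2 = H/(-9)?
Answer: √208382/3 ≈ 152.16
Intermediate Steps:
K(H) = -2 - H/9 (K(H) = -2 + H/(-9) = -2 + H*(-⅑) = -2 - H/9)
A(x, U) = -13/9 - 37*U (A(x, U) = -37*U + (-2 - ⅑*(-5)) = -37*U + (-2 + 5/9) = -37*U - 13/9 = -13/9 - 37*U)
√(A(-108, -18) + 22489) = √((-13/9 - 37*(-18)) + 22489) = √((-13/9 + 666) + 22489) = √(5981/9 + 22489) = √(208382/9) = √208382/3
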